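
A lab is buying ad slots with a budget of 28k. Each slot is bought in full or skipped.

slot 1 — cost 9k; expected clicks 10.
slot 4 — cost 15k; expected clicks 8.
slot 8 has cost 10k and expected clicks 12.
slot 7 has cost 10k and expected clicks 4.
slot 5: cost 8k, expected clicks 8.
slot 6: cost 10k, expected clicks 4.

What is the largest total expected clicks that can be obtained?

30

slot 8 + slot 7 + slot 5: cost 10 + 10 + 8 = 28 ≤ 28, expected clicks 12 + 4 + 8 = 24.
slot 1 + slot 8 + slot 5: cost 9 + 10 + 8 = 27 ≤ 28, expected clicks 10 + 12 + 8 = 30.
slot 8 + slot 5 + slot 6: cost 10 + 8 + 10 = 28 ≤ 28, expected clicks 12 + 8 + 4 = 24.
Best is slot 1, slot 8, and slot 5 with total expected clicks 30.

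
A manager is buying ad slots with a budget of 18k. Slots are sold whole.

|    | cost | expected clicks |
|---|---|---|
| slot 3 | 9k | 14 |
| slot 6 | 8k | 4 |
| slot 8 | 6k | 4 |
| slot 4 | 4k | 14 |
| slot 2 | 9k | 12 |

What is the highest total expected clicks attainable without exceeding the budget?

Allowing fractional choices, the relaxed optimum would be about 34.7, but ad slots are indivisible.
slot 3 + slot 2: cost 9 + 9 = 18 ≤ 18, expected clicks 14 + 12 = 26.
slot 4 + slot 2: cost 4 + 9 = 13 ≤ 18, expected clicks 14 + 12 = 26.
slot 3 + slot 4: cost 9 + 4 = 13 ≤ 18, expected clicks 14 + 14 = 28.
Best is slot 3 and slot 4 with total expected clicks 28.

28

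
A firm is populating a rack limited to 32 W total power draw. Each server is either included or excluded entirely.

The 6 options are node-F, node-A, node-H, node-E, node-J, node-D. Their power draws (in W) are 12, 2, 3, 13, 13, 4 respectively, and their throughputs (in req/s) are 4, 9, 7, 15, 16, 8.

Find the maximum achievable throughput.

Allowing fractional choices, the relaxed optimum would be about 51.5, but servers are indivisible.
node-A + node-E + node-J + node-D: power draw 2 + 13 + 13 + 4 = 32 ≤ 32, throughput 9 + 15 + 16 + 8 = 48.
node-A + node-H + node-E + node-J: power draw 2 + 3 + 13 + 13 = 31 ≤ 32, throughput 9 + 7 + 15 + 16 = 47.
node-A + node-H + node-J + node-D: power draw 2 + 3 + 13 + 4 = 22 ≤ 32, throughput 9 + 7 + 16 + 8 = 40.
Best is node-A, node-E, node-J, and node-D with total throughput 48.

48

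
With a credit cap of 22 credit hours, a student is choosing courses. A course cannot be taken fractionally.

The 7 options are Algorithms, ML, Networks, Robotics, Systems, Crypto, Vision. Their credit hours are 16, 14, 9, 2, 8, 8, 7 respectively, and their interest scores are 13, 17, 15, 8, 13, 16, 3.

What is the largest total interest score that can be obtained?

Networks + Robotics + Crypto: credit hours 9 + 2 + 8 = 19 ≤ 22, interest score 15 + 8 + 16 = 39.
Robotics + Systems + Crypto: credit hours 2 + 8 + 8 = 18 ≤ 22, interest score 8 + 13 + 16 = 37.
Networks + Robotics + Systems: credit hours 9 + 2 + 8 = 19 ≤ 22, interest score 15 + 8 + 13 = 36.
Best is Networks, Robotics, and Crypto with total interest score 39.

39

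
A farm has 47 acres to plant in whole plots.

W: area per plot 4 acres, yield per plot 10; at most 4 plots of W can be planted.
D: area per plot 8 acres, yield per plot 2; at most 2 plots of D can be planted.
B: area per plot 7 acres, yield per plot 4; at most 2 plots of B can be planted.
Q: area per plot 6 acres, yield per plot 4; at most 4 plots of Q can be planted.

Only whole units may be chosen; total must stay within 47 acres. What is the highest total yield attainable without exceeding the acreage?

60

4×W and 4×Q: area 40 ≤ 47, yield 4·10 + 4·4 = 56.
4×W, 1×B, and 4×Q: area 47 ≤ 47, yield 4·10 + 1·4 + 4·4 = 60.
Best is 60.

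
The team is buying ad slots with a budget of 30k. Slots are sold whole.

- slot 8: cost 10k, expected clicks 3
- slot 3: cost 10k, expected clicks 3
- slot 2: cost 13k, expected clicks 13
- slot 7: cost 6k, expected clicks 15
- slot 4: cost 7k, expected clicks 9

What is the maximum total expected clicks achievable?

Allowing fractional choices, the relaxed optimum would be about 38.2, but ad slots are indivisible.
slot 3 + slot 2 + slot 7: cost 10 + 13 + 6 = 29 ≤ 30, expected clicks 3 + 13 + 15 = 31.
slot 2 + slot 7 + slot 4: cost 13 + 6 + 7 = 26 ≤ 30, expected clicks 13 + 15 + 9 = 37.
slot 8 + slot 2 + slot 7: cost 10 + 13 + 6 = 29 ≤ 30, expected clicks 3 + 13 + 15 = 31.
Best is slot 2, slot 7, and slot 4 with total expected clicks 37.

37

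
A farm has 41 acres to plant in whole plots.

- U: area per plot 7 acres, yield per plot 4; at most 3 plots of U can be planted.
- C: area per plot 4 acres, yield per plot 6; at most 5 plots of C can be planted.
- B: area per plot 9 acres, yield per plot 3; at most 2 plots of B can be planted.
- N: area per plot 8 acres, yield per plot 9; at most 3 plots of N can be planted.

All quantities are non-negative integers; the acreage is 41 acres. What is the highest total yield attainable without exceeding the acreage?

51

C has the best ratio (6/4); taking only C gives at most 5×6 = 30 (stopped by the supply cap of 5).
Mixing does better — 4×C and 3×N: area 40 ≤ 41, yield 4·6 + 3·9 = 51.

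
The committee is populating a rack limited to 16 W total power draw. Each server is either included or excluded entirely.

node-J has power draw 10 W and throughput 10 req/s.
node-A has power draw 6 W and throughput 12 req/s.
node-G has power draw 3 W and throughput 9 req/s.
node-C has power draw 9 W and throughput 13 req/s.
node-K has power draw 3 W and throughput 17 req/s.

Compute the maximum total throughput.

39

Treat it as a binary knapsack problem.
node-G + node-C + node-K: power draw 3 + 9 + 3 = 15 ≤ 16, throughput 9 + 13 + 17 = 39.
node-A + node-G + node-K: power draw 6 + 3 + 3 = 12 ≤ 16, throughput 12 + 9 + 17 = 38.
Best is node-G, node-C, and node-K with total throughput 39.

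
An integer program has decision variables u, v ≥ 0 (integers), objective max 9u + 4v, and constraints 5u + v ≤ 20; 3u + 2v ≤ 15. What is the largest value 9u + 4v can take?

(u,v)=(3,3): 5·3+1·3=18≤20, 3·3+2·3=15≤15, objective 39.
(u,v)=(3,2): 5·3+1·2=17≤20, 3·3+2·2=13≤15, objective 35.
No feasible integer point exceeds 39.

39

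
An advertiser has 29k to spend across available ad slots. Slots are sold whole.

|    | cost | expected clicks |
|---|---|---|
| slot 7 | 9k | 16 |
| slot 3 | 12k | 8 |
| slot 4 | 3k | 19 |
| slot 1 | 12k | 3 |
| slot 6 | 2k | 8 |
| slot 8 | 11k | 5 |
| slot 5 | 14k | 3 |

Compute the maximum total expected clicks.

Take slot 7, slot 3, slot 4, and slot 6: cost 9 + 12 + 3 + 2 = 26 ≤ 29, expected clicks 16 + 8 + 19 + 8 = 51.
No other feasible combination does better.

51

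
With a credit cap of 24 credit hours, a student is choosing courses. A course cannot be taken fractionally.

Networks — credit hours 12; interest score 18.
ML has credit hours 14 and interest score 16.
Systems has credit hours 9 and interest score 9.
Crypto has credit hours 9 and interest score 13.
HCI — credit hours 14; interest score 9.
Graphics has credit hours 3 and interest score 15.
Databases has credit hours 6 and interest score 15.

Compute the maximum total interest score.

This is a 0-1 knapsack instance.
Networks + Graphics + Databases: credit hours 12 + 3 + 6 = 21 ≤ 24, interest score 18 + 15 + 15 = 48.
ML + Graphics + Databases: credit hours 14 + 3 + 6 = 23 ≤ 24, interest score 16 + 15 + 15 = 46.
Networks + Crypto + Graphics: credit hours 12 + 9 + 3 = 24 ≤ 24, interest score 18 + 13 + 15 = 46.
Best is Networks, Graphics, and Databases with total interest score 48.

48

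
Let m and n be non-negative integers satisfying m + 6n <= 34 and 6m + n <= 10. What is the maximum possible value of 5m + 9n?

The continuous relaxation peaks at (0.743, 5.54) with value 53.60; rounding to a feasible lattice point costs some objective.
(m,n)=(0,5): 1·0+6·5=30≤34, 6·0+1·5=5≤10, objective 45.
(m,n)=(1,4): 1·1+6·4=25≤34, 6·1+1·4=10≤10, objective 41.
(m,n)=(0,4): 1·0+6·4=24≤34, 6·0+1·4=4≤10, objective 36.
Maximum is 45 at (m,n)=(0,5).

45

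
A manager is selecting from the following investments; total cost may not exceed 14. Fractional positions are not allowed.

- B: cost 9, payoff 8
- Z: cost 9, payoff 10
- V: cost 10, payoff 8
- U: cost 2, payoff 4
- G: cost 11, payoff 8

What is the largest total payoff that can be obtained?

Treat it as a binary knapsack problem.
Allowing fractional choices, the relaxed optimum would be about 16.7, but investments are indivisible.
Z + U: cost 9 + 2 = 11 ≤ 14, payoff 10 + 4 = 14.
V + U: cost 10 + 2 = 12 ≤ 14, payoff 8 + 4 = 12.
B + U: cost 9 + 2 = 11 ≤ 14, payoff 8 + 4 = 12.
Best is Z and U with total payoff 14.

14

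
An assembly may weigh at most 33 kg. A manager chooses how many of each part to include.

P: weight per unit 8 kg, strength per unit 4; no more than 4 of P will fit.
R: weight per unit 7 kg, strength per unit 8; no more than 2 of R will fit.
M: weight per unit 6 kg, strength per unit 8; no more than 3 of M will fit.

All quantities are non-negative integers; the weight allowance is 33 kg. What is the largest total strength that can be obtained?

M has the best ratio (8/6); taking only M gives at most 3×8 = 24 (stopped by the supply cap of 3).
Mixing does better — 2×R and 3×M: weight 32 ≤ 33, strength 2·8 + 3·8 = 40.

40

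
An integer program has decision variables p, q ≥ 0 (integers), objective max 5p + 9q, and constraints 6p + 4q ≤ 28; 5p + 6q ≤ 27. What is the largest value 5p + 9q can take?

The continuous relaxation peaks at (0, 4.5) with value 40.50; rounding to a feasible lattice point costs some objective.
(p,q)=(0,4): 6·0+4·4=16≤28, 5·0+6·4=24≤27, objective 36.
(p,q)=(1,3): 6·1+4·3=18≤28, 5·1+6·3=23≤27, objective 32.
(p,q)=(0,3): 6·0+4·3=12≤28, 5·0+6·3=18≤27, objective 27.
Maximum is 36 at (p,q)=(0,4).

36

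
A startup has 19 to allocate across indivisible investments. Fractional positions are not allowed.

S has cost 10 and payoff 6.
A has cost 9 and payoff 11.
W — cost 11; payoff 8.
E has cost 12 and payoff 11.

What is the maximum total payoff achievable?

Take S and A: cost 10 + 9 = 19 ≤ 19, payoff 6 + 11 = 17.
No other feasible combination does better.

17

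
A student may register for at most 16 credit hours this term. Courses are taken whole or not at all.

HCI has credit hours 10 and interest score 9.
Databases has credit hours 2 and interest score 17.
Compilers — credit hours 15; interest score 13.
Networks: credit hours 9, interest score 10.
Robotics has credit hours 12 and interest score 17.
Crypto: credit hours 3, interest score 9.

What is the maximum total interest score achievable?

Allowing fractional choices, the relaxed optimum would be about 41.6, but courses are indivisible.
HCI + Databases + Crypto: credit hours 10 + 2 + 3 = 15 ≤ 16, interest score 9 + 17 + 9 = 35.
Databases + Networks + Crypto: credit hours 2 + 9 + 3 = 14 ≤ 16, interest score 17 + 10 + 9 = 36.
Databases + Robotics: credit hours 2 + 12 = 14 ≤ 16, interest score 17 + 17 = 34.
Best is Databases, Networks, and Crypto with total interest score 36.

36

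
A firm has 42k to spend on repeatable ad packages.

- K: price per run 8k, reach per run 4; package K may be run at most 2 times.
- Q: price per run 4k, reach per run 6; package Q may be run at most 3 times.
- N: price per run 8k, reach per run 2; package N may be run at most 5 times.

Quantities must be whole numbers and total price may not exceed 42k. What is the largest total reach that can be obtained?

28

1×K, 3×Q, and 2×N: price 36 ≤ 42, reach 1·4 + 3·6 + 2·2 = 26.
2×K, 3×Q, and 1×N: price 36 ≤ 42, reach 2·4 + 3·6 + 1·2 = 28.
Best is 28.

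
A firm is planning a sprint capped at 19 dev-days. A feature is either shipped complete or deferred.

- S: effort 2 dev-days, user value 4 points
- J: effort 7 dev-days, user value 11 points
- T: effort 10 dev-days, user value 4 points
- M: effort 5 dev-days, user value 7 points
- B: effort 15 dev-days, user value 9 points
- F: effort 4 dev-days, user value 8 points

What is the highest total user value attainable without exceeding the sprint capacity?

30

S + J + M + F: effort 2 + 7 + 5 + 4 = 18 ≤ 19, user value 4 + 11 + 7 + 8 = 30.
J + M + F: effort 7 + 5 + 4 = 16 ≤ 19, user value 11 + 7 + 8 = 26.
Best is S, J, M, and F with total user value 30.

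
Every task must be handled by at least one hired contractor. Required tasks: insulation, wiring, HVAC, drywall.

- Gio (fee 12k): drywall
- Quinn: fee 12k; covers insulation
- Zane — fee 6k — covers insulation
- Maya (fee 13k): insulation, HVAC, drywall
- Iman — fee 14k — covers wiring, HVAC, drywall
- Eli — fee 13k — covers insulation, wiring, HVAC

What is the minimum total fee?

The greedy cost-per-new-task heuristic would pick Maya and Eli for 26, but a cheaper cover exists.
Choose Zane and Iman: together they cover insulation, wiring, HVAC, drywall — every task.
Total fee: 6 + 14 = 20.
No cover costs less than 20.

20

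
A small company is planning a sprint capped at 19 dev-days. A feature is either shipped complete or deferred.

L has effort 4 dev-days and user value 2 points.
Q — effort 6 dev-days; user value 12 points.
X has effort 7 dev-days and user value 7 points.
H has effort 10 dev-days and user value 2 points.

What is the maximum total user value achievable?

This is an integer program with binary decision variables.
Take L, Q, and X: effort 4 + 6 + 7 = 17 ≤ 19, user value 2 + 12 + 7 = 21.
No other feasible combination does better.

21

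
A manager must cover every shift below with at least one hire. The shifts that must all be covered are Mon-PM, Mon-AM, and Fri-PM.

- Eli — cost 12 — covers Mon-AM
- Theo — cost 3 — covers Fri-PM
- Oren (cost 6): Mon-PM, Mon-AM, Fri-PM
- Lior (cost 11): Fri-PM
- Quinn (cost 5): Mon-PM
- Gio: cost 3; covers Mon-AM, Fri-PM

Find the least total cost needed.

6

The greedy cost-per-new-shift heuristic would pick Gio and Quinn for 8, but a cheaper cover exists.
Oren alone covers Mon-PM, Mon-AM, Fri-PM — every shift.
Total cost: 6.
No cover costs less than 6.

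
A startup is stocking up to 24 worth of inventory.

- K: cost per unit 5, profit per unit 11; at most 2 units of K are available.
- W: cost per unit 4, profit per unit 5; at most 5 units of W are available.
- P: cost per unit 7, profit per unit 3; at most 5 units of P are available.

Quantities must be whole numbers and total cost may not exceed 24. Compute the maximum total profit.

37

This is a bounded integer knapsack.
Take 2×K and 3×W: cost 22 ≤ 24, profit 2·11 + 3·5 = 37.
K has the best ratio (11/5) and is taken to its limit of 2; remaining capacity is filled optimally with the others.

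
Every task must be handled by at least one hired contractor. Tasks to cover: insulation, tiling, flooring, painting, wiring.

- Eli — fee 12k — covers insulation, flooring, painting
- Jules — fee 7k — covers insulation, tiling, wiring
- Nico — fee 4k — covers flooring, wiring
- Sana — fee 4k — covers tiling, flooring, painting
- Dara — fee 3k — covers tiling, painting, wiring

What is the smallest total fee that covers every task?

11

The greedy cost-per-new-task heuristic would pick Dara, Nico, and Jules for 14, but a cheaper cover exists.
Choose Jules and Sana: together they cover insulation, tiling, flooring, painting, wiring — every task.
Total fee: 7 + 4 = 11.
No cover costs less than 11.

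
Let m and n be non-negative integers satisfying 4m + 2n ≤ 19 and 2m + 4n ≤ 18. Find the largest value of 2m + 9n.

38

The continuous relaxation peaks at (0, 4.5) with value 40.50; rounding to a feasible lattice point costs some objective.
(m,n)=(1,4): 4·1+2·4=12≤19, 2·1+4·4=18≤18, objective 38.
(m,n)=(0,4): 4·0+2·4=8≤19, 2·0+4·4=16≤18, objective 36.
(m,n)=(2,3): 4·2+2·3=14≤19, 2·2+4·3=16≤18, objective 31.
(m,n)=(1,3): 4·1+2·3=10≤19, 2·1+4·3=14≤18, objective 29.
Maximum is 38 at (m,n)=(1,4).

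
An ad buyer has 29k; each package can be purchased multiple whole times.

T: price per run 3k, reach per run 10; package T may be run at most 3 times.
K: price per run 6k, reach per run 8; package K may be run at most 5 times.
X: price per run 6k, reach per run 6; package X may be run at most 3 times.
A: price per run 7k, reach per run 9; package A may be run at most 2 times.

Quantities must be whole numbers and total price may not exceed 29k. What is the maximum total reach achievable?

56

This is a bounded integer knapsack.
3×T, 1×K, and 2×A: price 29 ≤ 29, reach 3·10 + 1·8 + 2·9 = 56.
3×T, 2×K, and 1×A: price 28 ≤ 29, reach 3·10 + 2·8 + 1·9 = 55.
Best is 56.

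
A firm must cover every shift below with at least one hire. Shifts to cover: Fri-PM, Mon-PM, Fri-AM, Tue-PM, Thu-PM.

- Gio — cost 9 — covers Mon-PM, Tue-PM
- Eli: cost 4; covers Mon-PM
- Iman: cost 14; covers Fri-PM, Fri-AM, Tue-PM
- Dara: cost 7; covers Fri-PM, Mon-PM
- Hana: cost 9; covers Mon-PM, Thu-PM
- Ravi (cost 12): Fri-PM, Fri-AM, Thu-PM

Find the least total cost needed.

21

The greedy cost-per-new-shift heuristic would pick Dara, Ravi, and Gio for 28, but a cheaper cover exists.
Choose Gio and Ravi: together they cover Fri-PM, Mon-PM, Fri-AM, Tue-PM, Thu-PM — every shift.
Total cost: 9 + 12 = 21.
No cover costs less than 21.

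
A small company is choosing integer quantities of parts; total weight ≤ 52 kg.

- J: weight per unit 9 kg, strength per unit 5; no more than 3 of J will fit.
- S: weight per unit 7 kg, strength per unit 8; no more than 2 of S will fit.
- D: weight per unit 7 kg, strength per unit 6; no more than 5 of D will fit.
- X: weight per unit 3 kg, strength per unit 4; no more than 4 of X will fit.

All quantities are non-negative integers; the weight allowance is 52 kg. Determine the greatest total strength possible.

This is a bounded integer knapsack.
2×S, 4×D, and 3×X: weight 51 ≤ 52, strength 2·8 + 4·6 + 3·4 = 52.
1×S, 5×D, and 3×X: weight 51 ≤ 52, strength 1·8 + 5·6 + 3·4 = 50.
Best is 52.

52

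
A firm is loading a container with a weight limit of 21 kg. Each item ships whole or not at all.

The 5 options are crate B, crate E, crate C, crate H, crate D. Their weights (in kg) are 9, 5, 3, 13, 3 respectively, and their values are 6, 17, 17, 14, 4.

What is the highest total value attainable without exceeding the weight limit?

48

Take crate E, crate C, and crate H: weight 5 + 3 + 13 = 21 ≤ 21, value 17 + 17 + 14 = 48.
No other feasible combination does better.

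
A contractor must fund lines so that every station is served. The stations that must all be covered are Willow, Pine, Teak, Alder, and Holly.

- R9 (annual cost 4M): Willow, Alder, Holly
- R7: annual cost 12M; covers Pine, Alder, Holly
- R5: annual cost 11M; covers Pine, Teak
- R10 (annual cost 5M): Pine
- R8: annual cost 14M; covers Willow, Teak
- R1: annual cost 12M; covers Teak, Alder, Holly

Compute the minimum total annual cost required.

Choose R9 and R5: together they cover Willow, Pine, Teak, Alder, Holly — every station.
Total annual cost: 4 + 11 = 15.

15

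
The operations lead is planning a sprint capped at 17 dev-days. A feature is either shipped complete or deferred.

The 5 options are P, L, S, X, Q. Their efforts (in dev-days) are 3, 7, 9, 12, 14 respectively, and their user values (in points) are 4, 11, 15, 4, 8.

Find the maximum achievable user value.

P + S: effort 3 + 9 = 12 ≤ 17, user value 4 + 15 = 19.
L + S: effort 7 + 9 = 16 ≤ 17, user value 11 + 15 = 26.
S: effort 9 ≤ 17, user value 15.
Best is L and S with total user value 26.

26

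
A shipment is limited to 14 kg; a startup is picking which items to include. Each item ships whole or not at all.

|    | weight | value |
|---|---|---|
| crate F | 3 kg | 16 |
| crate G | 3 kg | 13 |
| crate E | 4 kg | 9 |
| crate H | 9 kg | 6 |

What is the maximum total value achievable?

Allowing fractional choices, the relaxed optimum would be about 40.7, but items are indivisible.
crate F + crate G + crate E: weight 3 + 3 + 4 = 10 ≤ 14, value 16 + 13 + 9 = 38.
crate F + crate G: weight 3 + 3 = 6 ≤ 14, value 16 + 13 = 29.
Best is crate F, crate G, and crate E with total value 38.

38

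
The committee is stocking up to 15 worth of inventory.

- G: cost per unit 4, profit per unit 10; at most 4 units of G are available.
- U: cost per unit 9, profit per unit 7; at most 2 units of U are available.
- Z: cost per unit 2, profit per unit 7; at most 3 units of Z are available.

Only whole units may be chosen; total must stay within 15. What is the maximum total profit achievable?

3×G and 1×Z: cost 14 ≤ 15, profit 3·10 + 1·7 = 37.
2×G and 3×Z: cost 14 ≤ 15, profit 2·10 + 3·7 = 41.
Best is 41.

41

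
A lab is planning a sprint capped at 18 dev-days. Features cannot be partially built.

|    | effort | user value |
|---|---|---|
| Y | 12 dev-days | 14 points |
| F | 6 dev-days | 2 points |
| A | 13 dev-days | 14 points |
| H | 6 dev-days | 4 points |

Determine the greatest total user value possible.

This is a 0-1 knapsack instance.
Y + F: effort 12 + 6 = 18 ≤ 18, user value 14 + 2 = 16.
Y + H: effort 12 + 6 = 18 ≤ 18, user value 14 + 4 = 18.
Y: effort 12 ≤ 18, user value 14.
Best is Y and H with total user value 18.

18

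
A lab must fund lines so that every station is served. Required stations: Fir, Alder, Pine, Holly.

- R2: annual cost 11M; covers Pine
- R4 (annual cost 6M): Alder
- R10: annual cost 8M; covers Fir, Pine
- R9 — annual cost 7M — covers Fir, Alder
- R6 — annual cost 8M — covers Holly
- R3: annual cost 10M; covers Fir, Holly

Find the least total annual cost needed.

22

Choose R4, R10, and R6: together they cover Fir, Alder, Pine, Holly — every station.
Total annual cost: 6 + 8 + 8 = 22.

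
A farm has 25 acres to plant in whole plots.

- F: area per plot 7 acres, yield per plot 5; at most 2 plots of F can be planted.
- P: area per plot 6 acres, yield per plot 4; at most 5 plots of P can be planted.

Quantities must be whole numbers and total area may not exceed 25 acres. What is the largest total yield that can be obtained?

17

F has the best ratio (5/7); taking only F gives at most 2×5 = 10 (stopped by the supply cap of 2).
Mixing does better — 1×F and 3×P: area 25 ≤ 25, yield 1·5 + 3·4 = 17.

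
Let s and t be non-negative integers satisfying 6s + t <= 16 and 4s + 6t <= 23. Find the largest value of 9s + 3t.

24

The continuous relaxation peaks at (2.28, 2.31) with value 27.47; rounding to a feasible lattice point costs some objective.
(s,t)=(2,2): 6·2+1·2=14≤16, 4·2+6·2=20≤23, objective 24.
(s,t)=(2,1): 6·2+1·1=13≤16, 4·2+6·1=14≤23, objective 21.
(s,t)=(1,3): 6·1+1·3=9≤16, 4·1+6·3=22≤23, objective 18.
(s,t)=(1,2): 6·1+1·2=8≤16, 4·1+6·2=16≤23, objective 15.
Maximum is 24 at (s,t)=(2,2).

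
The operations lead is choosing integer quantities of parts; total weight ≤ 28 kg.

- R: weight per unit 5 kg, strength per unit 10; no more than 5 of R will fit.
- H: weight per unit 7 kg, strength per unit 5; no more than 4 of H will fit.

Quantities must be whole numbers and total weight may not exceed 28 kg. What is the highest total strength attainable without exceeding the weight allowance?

50

5×R: weight 25 ≤ 28, strength 5·10 = 50.
4×R and 1×H: weight 27 ≤ 28, strength 4·10 + 1·5 = 45.
Best is 50.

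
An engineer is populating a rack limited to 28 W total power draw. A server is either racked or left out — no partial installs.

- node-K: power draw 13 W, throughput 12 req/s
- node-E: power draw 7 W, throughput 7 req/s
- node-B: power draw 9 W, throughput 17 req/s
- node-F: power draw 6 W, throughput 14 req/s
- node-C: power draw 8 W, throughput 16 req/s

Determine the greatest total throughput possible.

47

This is an integer program with binary decision variables.
Allowing fractional choices, the relaxed optimum would be about 52.0, but servers are indivisible.
node-B + node-F + node-C: power draw 9 + 6 + 8 = 23 ≤ 28, throughput 17 + 14 + 16 = 47.
node-K + node-B + node-F: power draw 13 + 9 + 6 = 28 ≤ 28, throughput 12 + 17 + 14 = 43.
Best is node-B, node-F, and node-C with total throughput 47.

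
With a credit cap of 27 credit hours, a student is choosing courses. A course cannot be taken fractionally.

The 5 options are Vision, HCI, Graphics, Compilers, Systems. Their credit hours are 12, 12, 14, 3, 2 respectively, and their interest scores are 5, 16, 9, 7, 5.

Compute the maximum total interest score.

28

This is an integer program with binary decision variables.
Vision + HCI + Compilers: credit hours 12 + 12 + 3 = 27 ≤ 27, interest score 5 + 16 + 7 = 28.
HCI + Compilers + Systems: credit hours 12 + 3 + 2 = 17 ≤ 27, interest score 16 + 7 + 5 = 28.
Vision + HCI + Systems: credit hours 12 + 12 + 2 = 26 ≤ 27, interest score 5 + 16 + 5 = 26.
The maximum interest score is 28; one optimal choice is HCI, Compilers, and Systems.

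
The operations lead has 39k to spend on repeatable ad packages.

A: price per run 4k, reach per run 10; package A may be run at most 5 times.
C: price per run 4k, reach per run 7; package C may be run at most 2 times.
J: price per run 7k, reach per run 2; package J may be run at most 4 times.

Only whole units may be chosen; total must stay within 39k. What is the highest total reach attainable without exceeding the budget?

This is a bounded integer knapsack.
A has the best ratio (10/4); taking only A gives at most 5×10 = 50 (stopped by the supply cap of 5).
Mixing does better — 5×A, 2×C, and 1×J: price 35 ≤ 39, reach 5·10 + 2·7 + 1·2 = 66.

66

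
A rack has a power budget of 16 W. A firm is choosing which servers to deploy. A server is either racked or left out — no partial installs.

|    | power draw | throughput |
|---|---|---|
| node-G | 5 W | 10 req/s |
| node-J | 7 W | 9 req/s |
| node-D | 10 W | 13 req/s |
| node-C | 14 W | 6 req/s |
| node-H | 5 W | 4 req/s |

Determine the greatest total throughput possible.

23

Allowing fractional choices, the relaxed optimum would be about 24.3, but servers are indivisible.
node-G + node-J: power draw 5 + 7 = 12 ≤ 16, throughput 10 + 9 = 19.
node-G + node-D: power draw 5 + 10 = 15 ≤ 16, throughput 10 + 13 = 23.
node-D + node-H: power draw 10 + 5 = 15 ≤ 16, throughput 13 + 4 = 17.
Best is node-G and node-D with total throughput 23.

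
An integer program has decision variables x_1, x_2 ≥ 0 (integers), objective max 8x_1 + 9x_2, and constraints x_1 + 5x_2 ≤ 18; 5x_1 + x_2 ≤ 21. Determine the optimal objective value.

51

The continuous relaxation peaks at (3.62, 2.88) with value 54.88; rounding to a feasible lattice point costs some objective.
(x_1,x_2)=(3,3): 1·3+5·3=18≤18, 5·3+1·3=18≤21, objective 51.
(x_1,x_2)=(2,3): 1·2+5·3=17≤18, 5·2+1·3=13≤21, objective 43.
(x_1,x_2)=(3,2): 1·3+5·2=13≤18, 5·3+1·2=17≤21, objective 42.
The best lattice point is (3,3), giving 51.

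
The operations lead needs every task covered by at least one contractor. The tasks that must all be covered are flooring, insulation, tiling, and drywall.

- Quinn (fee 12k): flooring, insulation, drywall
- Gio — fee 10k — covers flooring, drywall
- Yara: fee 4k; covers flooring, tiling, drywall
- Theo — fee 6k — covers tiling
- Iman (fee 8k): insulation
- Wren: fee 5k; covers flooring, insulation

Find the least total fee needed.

9

Choose Yara and Wren: together they cover flooring, insulation, tiling, drywall — every task.
Total fee: 4 + 5 = 9.
No cover costs less than 9.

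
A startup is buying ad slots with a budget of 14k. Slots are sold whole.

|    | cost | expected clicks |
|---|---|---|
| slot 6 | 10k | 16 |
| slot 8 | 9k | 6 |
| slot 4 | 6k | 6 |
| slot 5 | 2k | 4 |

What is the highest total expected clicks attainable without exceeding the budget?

20

Allowing fractional choices, the relaxed optimum would be about 22.0, but ad slots are indivisible.
slot 6 + slot 5: cost 10 + 2 = 12 ≤ 14, expected clicks 16 + 4 = 20.
slot 4 + slot 5: cost 6 + 2 = 8 ≤ 14, expected clicks 6 + 4 = 10.
slot 6: cost 10 ≤ 14, expected clicks 16.
Best is slot 6 and slot 5 with total expected clicks 20.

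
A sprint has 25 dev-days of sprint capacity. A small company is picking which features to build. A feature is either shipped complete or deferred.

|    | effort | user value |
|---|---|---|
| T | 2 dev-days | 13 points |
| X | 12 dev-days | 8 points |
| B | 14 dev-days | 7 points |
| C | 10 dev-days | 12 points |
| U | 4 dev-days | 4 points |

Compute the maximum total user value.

This is a 0-1 knapsack instance.
Take T, X, and C: effort 2 + 12 + 10 = 24 ≤ 25, user value 13 + 8 + 12 = 33.
No other feasible combination does better.

33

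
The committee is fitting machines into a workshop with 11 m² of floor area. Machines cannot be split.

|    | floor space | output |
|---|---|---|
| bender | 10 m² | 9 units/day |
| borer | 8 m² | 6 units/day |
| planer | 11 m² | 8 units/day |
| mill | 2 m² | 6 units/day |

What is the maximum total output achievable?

Allowing fractional choices, the relaxed optimum would be about 14.1, but machines are indivisible.
bender: floor space 10 ≤ 11, output 9.
borer + mill: floor space 8 + 2 = 10 ≤ 11, output 6 + 6 = 12.
planer: floor space 11 ≤ 11, output 8.
Best is borer and mill with total output 12.

12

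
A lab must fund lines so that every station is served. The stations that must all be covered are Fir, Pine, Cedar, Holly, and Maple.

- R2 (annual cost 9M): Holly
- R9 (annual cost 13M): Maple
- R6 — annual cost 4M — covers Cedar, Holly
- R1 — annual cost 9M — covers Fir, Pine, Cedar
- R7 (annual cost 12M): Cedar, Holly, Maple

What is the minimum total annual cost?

The greedy cost-per-new-station heuristic would pick R6, R1, and R7 for 25, but a cheaper cover exists.
Choose R1 and R7: together they cover Fir, Pine, Cedar, Holly, Maple — every station.
Total annual cost: 9 + 12 = 21.
No cover costs less than 21.

21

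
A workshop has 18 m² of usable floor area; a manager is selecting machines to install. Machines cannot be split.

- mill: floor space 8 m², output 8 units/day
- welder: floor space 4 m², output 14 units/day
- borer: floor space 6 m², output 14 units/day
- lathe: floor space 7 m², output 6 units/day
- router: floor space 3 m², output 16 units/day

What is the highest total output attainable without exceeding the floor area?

44

Allowing fractional choices, the relaxed optimum would be about 49.0, but machines are indivisible.
welder + borer + router: floor space 4 + 6 + 3 = 13 ≤ 18, output 14 + 14 + 16 = 44.
mill + welder + router: floor space 8 + 4 + 3 = 15 ≤ 18, output 8 + 14 + 16 = 38.
Best is welder, borer, and router with total output 44.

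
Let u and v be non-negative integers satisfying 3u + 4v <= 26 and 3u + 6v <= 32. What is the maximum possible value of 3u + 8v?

The continuous relaxation peaks at (0, 5.33) with value 42.67; rounding to a feasible lattice point costs some objective.
(u,v)=(0,5): 3·0+4·5=20≤26, 3·0+6·5=30≤32, objective 40.
(u,v)=(1,4): 3·1+4·4=19≤26, 3·1+6·4=27≤32, objective 35.
The best lattice point is (0,5), giving 40.

40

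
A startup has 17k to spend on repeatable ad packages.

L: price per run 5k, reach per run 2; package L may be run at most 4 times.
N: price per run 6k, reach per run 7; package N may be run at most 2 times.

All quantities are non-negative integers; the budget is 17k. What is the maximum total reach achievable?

N has the best ratio (7/6); taking only N gives at most 2×7 = 14 (stopped by the price limit).
Mixing does better — 1×L and 2×N: price 17 ≤ 17, reach 1·2 + 2·7 = 16.

16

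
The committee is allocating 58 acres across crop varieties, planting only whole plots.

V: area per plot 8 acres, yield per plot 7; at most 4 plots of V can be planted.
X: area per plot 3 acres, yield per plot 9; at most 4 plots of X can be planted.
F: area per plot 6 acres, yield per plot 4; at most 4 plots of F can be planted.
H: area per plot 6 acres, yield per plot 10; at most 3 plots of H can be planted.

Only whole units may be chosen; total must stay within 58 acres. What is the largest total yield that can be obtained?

X has the best ratio (9/3); taking only X gives at most 4×9 = 36 (stopped by the supply cap of 4).
Mixing does better — 2×V, 4×X, 2×F, and 3×H: area 58 ≤ 58, yield 2·7 + 4·9 + 2·4 + 3·10 = 88.

88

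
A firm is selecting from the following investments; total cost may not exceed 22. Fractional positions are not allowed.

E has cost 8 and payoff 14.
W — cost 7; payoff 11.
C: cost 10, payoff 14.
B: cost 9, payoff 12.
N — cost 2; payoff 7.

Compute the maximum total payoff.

This is an integer program with binary decision variables.
Allowing fractional choices, the relaxed optimum would be about 39.0, but investments are indivisible.
E + B + N: cost 8 + 9 + 2 = 19 ≤ 22, payoff 14 + 12 + 7 = 33.
E + C + N: cost 8 + 10 + 2 = 20 ≤ 22, payoff 14 + 14 + 7 = 35.
Best is E, C, and N with total payoff 35.

35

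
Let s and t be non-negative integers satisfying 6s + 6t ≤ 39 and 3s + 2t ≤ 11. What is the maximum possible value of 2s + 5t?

25

Relaxing integrality, the LP optimum is 27.50 at (s,t) = (0, 5.5), which is not an integer point.
(s,t)=(0,5): 6·0+6·5=30≤39, 3·0+2·5=10≤11, objective 25.
(s,t)=(1,4): 6·1+6·4=30≤39, 3·1+2·4=11≤11, objective 22.
(s,t)=(0,4): 6·0+6·4=24≤39, 3·0+2·4=8≤11, objective 20.
No feasible integer point exceeds 25.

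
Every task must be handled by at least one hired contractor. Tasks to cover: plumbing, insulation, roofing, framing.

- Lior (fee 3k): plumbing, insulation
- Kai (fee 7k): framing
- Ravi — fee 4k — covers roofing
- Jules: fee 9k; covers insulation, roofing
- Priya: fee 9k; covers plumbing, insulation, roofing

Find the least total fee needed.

This is a weighted set-cover instance.
Choose Lior, Kai, and Ravi: together they cover plumbing, insulation, roofing, framing — every task.
Total fee: 3 + 7 + 4 = 14.

14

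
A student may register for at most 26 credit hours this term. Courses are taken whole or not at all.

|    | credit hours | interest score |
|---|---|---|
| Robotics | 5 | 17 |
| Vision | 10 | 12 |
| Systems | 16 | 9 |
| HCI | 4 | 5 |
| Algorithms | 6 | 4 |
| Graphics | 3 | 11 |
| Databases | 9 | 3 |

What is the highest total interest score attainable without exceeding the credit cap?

Take Robotics, Vision, HCI, and Graphics: credit hours 5 + 10 + 4 + 3 = 22 ≤ 26, interest score 17 + 12 + 5 + 11 = 45.
No other feasible combination does better.

45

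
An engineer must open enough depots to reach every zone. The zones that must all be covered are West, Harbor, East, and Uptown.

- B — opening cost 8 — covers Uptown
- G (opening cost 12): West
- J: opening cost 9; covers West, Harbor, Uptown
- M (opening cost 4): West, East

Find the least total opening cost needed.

Choose J and M: together they cover West, Harbor, East, Uptown — every zone.
Total opening cost: 9 + 4 = 13.
No cover costs less than 13.

13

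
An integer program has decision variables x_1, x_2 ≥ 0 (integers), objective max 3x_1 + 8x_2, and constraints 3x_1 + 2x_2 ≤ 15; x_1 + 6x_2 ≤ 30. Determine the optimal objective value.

40

(x_1,x_2)=(0,5) is feasible, giving 40.
(x_1,x_2)=(2,4) is feasible, giving 38.
(x_1,x_2)=(1,4) is feasible, giving 35.
(x_1,x_2)=(0,4) is feasible, giving 32.
Maximum is 40 at (x_1,x_2)=(0,5).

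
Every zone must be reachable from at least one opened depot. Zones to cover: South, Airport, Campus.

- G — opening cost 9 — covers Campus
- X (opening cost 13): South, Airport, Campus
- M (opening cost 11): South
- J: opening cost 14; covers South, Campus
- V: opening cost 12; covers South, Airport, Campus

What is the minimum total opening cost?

12

V alone covers South, Airport, Campus — every zone.
Total opening cost: 12.
No cover costs less than 12.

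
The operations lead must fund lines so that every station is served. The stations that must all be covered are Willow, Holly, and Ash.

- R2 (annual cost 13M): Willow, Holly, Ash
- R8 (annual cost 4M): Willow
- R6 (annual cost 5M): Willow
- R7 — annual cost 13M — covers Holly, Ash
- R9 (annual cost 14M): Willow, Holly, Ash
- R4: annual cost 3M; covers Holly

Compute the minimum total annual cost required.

The greedy cost-per-new-station heuristic would pick R4, R8, and R2 for 20, but a cheaper cover exists.
R2 alone covers Willow, Holly, Ash — every station.
Total annual cost: 13.
No cover costs less than 13.

13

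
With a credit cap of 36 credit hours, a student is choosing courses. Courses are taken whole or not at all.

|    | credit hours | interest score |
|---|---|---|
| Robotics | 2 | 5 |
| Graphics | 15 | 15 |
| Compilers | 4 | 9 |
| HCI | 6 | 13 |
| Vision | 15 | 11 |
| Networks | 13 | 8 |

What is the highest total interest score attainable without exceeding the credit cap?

42

Treat it as a binary knapsack problem.
Take Robotics, Graphics, Compilers, and HCI: credit hours 2 + 15 + 4 + 6 = 27 ≤ 36, interest score 5 + 15 + 9 + 13 = 42.
No other feasible combination does better.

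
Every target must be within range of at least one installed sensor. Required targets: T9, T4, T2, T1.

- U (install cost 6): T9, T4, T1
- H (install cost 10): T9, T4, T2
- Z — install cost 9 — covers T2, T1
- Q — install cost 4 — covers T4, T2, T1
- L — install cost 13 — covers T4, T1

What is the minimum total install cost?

Choose U and Q: together they cover T9, T4, T2, T1 — every target.
Total install cost: 6 + 4 = 10.

10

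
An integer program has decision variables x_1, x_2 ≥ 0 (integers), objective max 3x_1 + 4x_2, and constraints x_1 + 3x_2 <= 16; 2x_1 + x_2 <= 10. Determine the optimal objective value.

25

Relaxing integrality, the LP optimum is 26.00 at (x_1,x_2) = (2.8, 4.4), which is not an integer point.
(x_1,x_2)=(3,4) is feasible, giving 25.
(x_1,x_2)=(1,5) is feasible, giving 23.
(x_1,x_2)=(2,4) is feasible, giving 22.
No feasible integer point exceeds 25.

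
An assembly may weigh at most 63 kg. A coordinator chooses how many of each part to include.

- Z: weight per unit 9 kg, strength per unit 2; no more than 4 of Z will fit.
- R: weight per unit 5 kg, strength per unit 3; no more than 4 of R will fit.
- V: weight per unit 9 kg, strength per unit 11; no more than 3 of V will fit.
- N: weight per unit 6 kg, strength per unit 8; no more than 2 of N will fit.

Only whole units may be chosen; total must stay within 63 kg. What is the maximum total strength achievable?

N has the best ratio (8/6); taking only N gives at most 2×8 = 16 (stopped by the supply cap of 2).
Mixing does better — 4×R, 3×V, and 2×N: weight 59 ≤ 63, strength 4·3 + 3·11 + 2·8 = 61.

61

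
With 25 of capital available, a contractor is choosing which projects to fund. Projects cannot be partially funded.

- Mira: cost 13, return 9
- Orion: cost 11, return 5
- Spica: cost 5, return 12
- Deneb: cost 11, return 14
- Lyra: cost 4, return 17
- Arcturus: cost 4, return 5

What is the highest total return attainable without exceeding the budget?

This is an integer program with binary decision variables.
Allowing fractional choices, the relaxed optimum would be about 48.7, but projects are indivisible.
Orion + Spica + Lyra + Arcturus: cost 11 + 5 + 4 + 4 = 24 ≤ 25, return 5 + 12 + 17 + 5 = 39.
Spica + Deneb + Lyra + Arcturus: cost 5 + 11 + 4 + 4 = 24 ≤ 25, return 12 + 14 + 17 + 5 = 48.
Spica + Deneb + Lyra: cost 5 + 11 + 4 = 20 ≤ 25, return 12 + 14 + 17 = 43.
Best is Spica, Deneb, Lyra, and Arcturus with total return 48.

48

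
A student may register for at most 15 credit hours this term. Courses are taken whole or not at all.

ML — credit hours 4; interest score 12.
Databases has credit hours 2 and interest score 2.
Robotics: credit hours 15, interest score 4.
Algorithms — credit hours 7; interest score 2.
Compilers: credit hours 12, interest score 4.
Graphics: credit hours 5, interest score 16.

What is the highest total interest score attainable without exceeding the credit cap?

Take ML, Databases, and Graphics: credit hours 4 + 2 + 5 = 11 ≤ 15, interest score 12 + 2 + 16 = 30.
No other feasible combination does better.

30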